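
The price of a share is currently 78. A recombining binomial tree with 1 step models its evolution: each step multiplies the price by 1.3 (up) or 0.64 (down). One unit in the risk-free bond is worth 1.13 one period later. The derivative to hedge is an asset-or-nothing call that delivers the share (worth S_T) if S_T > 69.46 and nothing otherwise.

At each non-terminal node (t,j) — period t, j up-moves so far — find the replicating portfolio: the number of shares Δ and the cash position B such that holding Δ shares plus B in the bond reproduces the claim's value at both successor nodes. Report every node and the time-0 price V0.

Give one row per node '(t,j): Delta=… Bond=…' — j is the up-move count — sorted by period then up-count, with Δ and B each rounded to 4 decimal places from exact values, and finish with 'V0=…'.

(0,0): Delta=1.9697 Bond=-87.0153
V0=66.6211

No-arbitrage ⇒ martingale measure with p* = (R−d)/(u−d) = 0.7424.
Payoff layer (t=1): V(1,0)=0.0000, V(1,1)=101.4000
(0,0): S=78.0000. Δ = (V_up−V_dn)/(S_up−S_dn) = (101.4000−0.0000)/(101.4000−49.9200) = 1.9697. V = [p*·101.4000 + (1−p*)·0.0000]/1.13 = 66.6211. B = V − Δ·S = -87.0153.
Each (Δ,B) replicates both successor values, so the strategy is self-financing and V0 is arbitrage-free.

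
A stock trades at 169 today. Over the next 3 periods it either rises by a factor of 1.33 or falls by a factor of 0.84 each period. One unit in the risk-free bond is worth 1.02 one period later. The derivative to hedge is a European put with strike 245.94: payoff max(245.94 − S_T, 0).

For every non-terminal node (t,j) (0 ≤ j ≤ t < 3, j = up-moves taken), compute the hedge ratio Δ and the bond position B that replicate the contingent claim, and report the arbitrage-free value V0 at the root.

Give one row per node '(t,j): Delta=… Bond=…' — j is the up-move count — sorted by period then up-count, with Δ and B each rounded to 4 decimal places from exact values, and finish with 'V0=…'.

(0,0): Delta=-0.7427 Bond=196.5967
(1,0): Delta=-0.9732 Bond=233.2587
(1,1): Delta=-0.4919 Bond=144.1602
(2,0): Delta=-1.0000 Bond=241.1176
(2,1): Delta=-0.9441 Bond=232.4235
(2,2): Delta=0.0000 Bond=0.0000
V0=71.0874

The replicating-portfolio and risk-neutral prices coincide; use p* = (1.02−0.84)/(1.33−0.84) = 0.3673 for the latter.
Terminal payoffs: V(3,0)=145.7730, V(3,1)=87.3423, V(3,2)=0.0000, V(3,3)=0.0000
Node (2,0) S=119.2464: V=(p*·87.3423+(1−p*)·145.7730)/1.02=121.8712; Δ=(87.3423−145.7730)/(158.5977−100.1670)=-1.0000; B=V−Δ·S=241.1176
Node (2,1) S=188.8068: V=(p*·0.0000+(1−p*)·87.3423)/1.02=54.1739; Δ=(0.0000−87.3423)/(251.1130−158.5977)=-0.9441; B=V−Δ·S=232.4235
Node (2,2) S=298.9441: V=(p*·0.0000+(1−p*)·0.0000)/1.02=0.0000; Δ=(0.0000−0.0000)/(397.5957−251.1130)=0.0000; B=V−Δ·S=0.0000
Node (1,0) S=141.9600: V=(p*·54.1739+(1−p*)·121.8712)/1.02=95.1008; Δ=(54.1739−121.8712)/(188.8068−119.2464)=-0.9732; B=V−Δ·S=233.2587
Node (1,1) S=224.7700: V=(p*·0.0000+(1−p*)·54.1739)/1.02=33.6013; Δ=(0.0000−54.1739)/(298.9441−188.8068)=-0.4919; B=V−Δ·S=144.1602
Node (0,0) S=169.0000: V=(p*·33.6013+(1−p*)·95.1008)/1.02=71.0874; Δ=(33.6013−95.1008)/(224.7700−141.9600)=-0.7427; B=V−Δ·S=196.5967
Each (Δ,B) replicates both successor values, so the strategy is self-financing and V0 is arbitrage-free.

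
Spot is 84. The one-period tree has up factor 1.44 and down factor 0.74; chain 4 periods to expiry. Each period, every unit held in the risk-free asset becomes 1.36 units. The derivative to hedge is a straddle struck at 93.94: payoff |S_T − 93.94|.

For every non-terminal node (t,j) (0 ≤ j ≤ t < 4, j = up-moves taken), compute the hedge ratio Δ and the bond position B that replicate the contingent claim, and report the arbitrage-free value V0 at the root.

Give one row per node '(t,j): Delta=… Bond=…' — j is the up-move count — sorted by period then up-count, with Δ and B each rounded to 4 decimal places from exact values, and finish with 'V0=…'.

Since d<R<u, set p* = (R−d)/(u−d) = 0.8857; price each node as the discounted p*-expectation of its children.
Terminal payoffs: V(4,0)=68.7513, V(4,1)=44.9241, V(4,2)=1.4423, V(4,3)=91.6688, V(4,4)=267.2446
(3,0): S=34.0388. Δ = (V_up−V_dn)/(S_up−S_dn) = (44.9241−68.7513)/(49.0159−25.1887) = -1.0000. V = [p*·44.9241 + (1−p*)·68.7513]/1.36 = 35.0347. B = V − Δ·S = 69.0735.
(3,1): S=66.2377. Δ = (V_up−V_dn)/(S_up−S_dn) = (1.4423−44.9241)/(95.3823−49.0159) = -0.9378. V = [p*·1.4423 + (1−p*)·44.9241]/1.36 = 4.7144. B = V − Δ·S = 66.8313.
(3,2): S=128.8950. Δ = (V_up−V_dn)/(S_up−S_dn) = (91.6688−1.4423)/(185.6088−95.3823) = 1.0000. V = [p*·91.6688 + (1−p*)·1.4423]/1.36 = 59.8214. B = V − Δ·S = -69.0735.
(3,3): S=250.8227. Δ = (V_up−V_dn)/(S_up−S_dn) = (267.2446−91.6688)/(361.1846−185.6088) = 1.0000. V = [p*·267.2446 + (1−p*)·91.6688]/1.36 = 181.7491. B = V − Δ·S = -69.0735.
(2,0): S=45.9984. Δ = (V_up−V_dn)/(S_up−S_dn) = (4.7144−35.0347)/(66.2377−34.0388) = -0.9417. V = [p*·4.7144 + (1−p*)·35.0347]/1.36 = 6.0144. B = V − Δ·S = 49.3291.
(2,1): S=89.5104. Δ = (V_up−V_dn)/(S_up−S_dn) = (59.8214−4.7144)/(128.8950−66.2377) = 0.8795. V = [p*·59.8214 + (1−p*)·4.7144]/1.36 = 39.3555. B = V − Δ·S = -39.3688.
(2,2): S=174.1824. Δ = (V_up−V_dn)/(S_up−S_dn) = (181.7491−59.8214)/(250.8227−128.8950) = 1.0000. V = [p*·181.7491 + (1−p*)·59.8214]/1.36 = 123.3930. B = V − Δ·S = -50.7894.
(1,0): S=62.1600. Δ = (V_up−V_dn)/(S_up−S_dn) = (39.3555−6.0144)/(89.5104−45.9984) = 0.7663. V = [p*·39.3555 + (1−p*)·6.0144]/1.36 = 26.1361. B = V − Δ·S = -21.4940.
(1,1): S=120.9600. Δ = (V_up−V_dn)/(S_up−S_dn) = (123.3930−39.3555)/(174.1824−89.5104) = 0.9925. V = [p*·123.3930 + (1−p*)·39.3555]/1.36 = 83.6682. B = V − Δ·S = -36.3854.
(0,0): S=84.0000. Δ = (V_up−V_dn)/(S_up−S_dn) = (83.6682−26.1361)/(120.9600−62.1600) = 0.9784. V = [p*·83.6682 + (1−p*)·26.1361]/1.36 = 56.6861. B = V − Δ·S = -25.5026.
Root portfolio cost Δ·84+B reproduces V0=56.6861.

(0,0): Delta=0.9784 Bond=-25.5026
(1,0): Delta=0.7663 Bond=-21.4940
(1,1): Delta=0.9925 Bond=-36.3854
(2,0): Delta=-0.9417 Bond=49.3291
(2,1): Delta=0.8795 Bond=-39.3688
(2,2): Delta=1.0000 Bond=-50.7894
(3,0): Delta=-1.0000 Bond=69.0735
(3,1): Delta=-0.9378 Bond=66.8313
(3,2): Delta=1.0000 Bond=-69.0735
(3,3): Delta=1.0000 Bond=-69.0735
V0=56.6861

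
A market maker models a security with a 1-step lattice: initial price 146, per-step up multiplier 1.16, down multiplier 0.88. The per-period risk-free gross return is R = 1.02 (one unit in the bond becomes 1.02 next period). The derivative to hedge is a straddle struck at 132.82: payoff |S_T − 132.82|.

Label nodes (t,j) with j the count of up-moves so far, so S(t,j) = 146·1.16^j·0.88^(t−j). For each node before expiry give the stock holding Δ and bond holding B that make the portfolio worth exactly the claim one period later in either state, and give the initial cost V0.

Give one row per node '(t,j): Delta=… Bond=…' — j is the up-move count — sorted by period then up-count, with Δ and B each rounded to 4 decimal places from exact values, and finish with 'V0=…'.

No-arbitrage ⇒ martingale measure with p* = (R−d)/(u−d) = 0.5000.
Terminal payoffs: V(1,0)=4.3400, V(1,1)=36.5400
Node (0,0) S=146.0000: V=(p*·36.5400+(1−p*)·4.3400)/1.02=20.0392; Δ=(36.5400−4.3400)/(169.3600−128.4800)=0.7877; B=V−Δ·S=-94.9608
The time-0 hedge costs 20.0392, which is the no-arbitrage price.

(0,0): Delta=0.7877 Bond=-94.9608
V0=20.0392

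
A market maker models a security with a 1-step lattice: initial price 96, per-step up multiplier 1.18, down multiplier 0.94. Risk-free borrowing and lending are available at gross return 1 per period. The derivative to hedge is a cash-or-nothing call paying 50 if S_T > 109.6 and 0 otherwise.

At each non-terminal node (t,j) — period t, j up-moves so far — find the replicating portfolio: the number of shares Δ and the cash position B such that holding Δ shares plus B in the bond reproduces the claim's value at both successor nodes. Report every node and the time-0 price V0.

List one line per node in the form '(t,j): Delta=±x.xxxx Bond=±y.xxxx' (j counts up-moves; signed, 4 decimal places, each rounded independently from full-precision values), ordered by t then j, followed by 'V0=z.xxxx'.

(0,0): Delta=2.1701 Bond=-195.8333
V0=12.5000

The replicating-portfolio and risk-neutral prices coincide; use p* = (1−0.94)/(1.18−0.94) = 0.2500 for the latter.
Payoff layer (t=1): V(1,0)=0.0000, V(1,1)=50.0000
Node (0,0) S=96.0000: V=(p*·50.0000+(1−p*)·0.0000)/1=12.5000; Δ=(50.0000−0.0000)/(113.2800−90.2400)=2.1701; B=V−Δ·S=-195.8333
Each (Δ,B) replicates both successor values, so the strategy is self-financing and V0 is arbitrage-free.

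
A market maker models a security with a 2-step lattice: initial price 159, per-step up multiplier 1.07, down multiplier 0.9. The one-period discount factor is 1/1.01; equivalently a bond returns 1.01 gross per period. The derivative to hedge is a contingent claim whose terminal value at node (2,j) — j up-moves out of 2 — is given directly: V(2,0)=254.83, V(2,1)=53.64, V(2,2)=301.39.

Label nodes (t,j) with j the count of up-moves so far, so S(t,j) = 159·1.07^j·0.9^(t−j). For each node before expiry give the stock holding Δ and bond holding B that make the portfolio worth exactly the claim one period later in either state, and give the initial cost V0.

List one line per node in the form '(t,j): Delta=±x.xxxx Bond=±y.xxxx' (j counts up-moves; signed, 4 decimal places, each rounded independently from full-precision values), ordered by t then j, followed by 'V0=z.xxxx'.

(0,0): Delta=3.2710 Bond=-341.2603
(1,0): Delta=-8.2702 Bond=1306.8847
(1,1): Delta=8.5661 Bond=-1245.5224
V0=178.8364

The replicating-portfolio and risk-neutral prices coincide; use p* = (1.01−0.9)/(1.07−0.9) = 0.6471 for the latter.
Terminal payoffs: V(2,0)=254.8300, V(2,1)=53.6400, V(2,2)=301.3900
  t=1,j=0: stock 143.1000 → up 153.1170 (V=53.6400), down 128.7900 (V=254.8300). Price 123.4141; hedge Δ=-8.2702, bond B=1306.8847.
  t=1,j=1: stock 170.1300 → up 182.0391 (V=301.3900), down 153.1170 (V=53.6400). Price 211.8305; hedge Δ=8.5661, bond B=-1245.5224.
  t=0,j=0: stock 159.0000 → up 170.1300 (V=211.8305), down 143.1000 (V=123.4141). Price 178.8364; hedge Δ=3.2710, bond B=-341.2603.
Each (Δ,B) replicates both successor values, so the strategy is self-financing and V0 is arbitrage-free.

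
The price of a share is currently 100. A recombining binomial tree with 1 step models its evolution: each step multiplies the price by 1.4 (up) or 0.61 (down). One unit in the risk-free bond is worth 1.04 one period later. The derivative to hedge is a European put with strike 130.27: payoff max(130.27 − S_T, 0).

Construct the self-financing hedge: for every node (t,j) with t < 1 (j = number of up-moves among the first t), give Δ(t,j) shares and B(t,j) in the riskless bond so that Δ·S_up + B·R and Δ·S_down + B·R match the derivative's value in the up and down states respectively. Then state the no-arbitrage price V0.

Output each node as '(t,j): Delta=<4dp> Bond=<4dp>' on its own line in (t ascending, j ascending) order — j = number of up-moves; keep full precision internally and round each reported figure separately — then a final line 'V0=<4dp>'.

Since d<R<u, set p* = (R−d)/(u−d) = 0.5443; price each node as the discounted p*-expectation of its children.
At expiry t=1: V(1,0)=69.2700, V(1,1)=0.0000
Node (0,0) S=100.0000: V=(p*·0.0000+(1−p*)·69.2700)/1.04=30.3520; Δ=(0.0000−69.2700)/(140.0000−61.0000)=-0.8768; B=V−Δ·S=118.0355
Check: Δ(0,0)·S0 + B(0,0) = 30.3520 = V0.

(0,0): Delta=-0.8768 Bond=118.0355
V0=30.3520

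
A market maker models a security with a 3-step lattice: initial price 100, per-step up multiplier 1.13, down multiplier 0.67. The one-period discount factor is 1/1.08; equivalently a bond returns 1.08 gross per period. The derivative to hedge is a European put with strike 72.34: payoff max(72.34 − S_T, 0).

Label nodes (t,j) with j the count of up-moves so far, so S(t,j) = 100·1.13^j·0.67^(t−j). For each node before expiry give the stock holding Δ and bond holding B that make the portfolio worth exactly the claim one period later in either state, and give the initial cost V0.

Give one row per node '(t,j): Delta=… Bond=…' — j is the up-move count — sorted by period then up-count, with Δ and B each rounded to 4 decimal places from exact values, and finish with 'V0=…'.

The replicating-portfolio and risk-neutral prices coincide; use p* = (1.08−0.67)/(1.13−0.67) = 0.8913 for the latter.
Payoff layer (t=3): V(3,0)=42.2637, V(3,1)=21.6143, V(3,2)=0.0000, V(3,3)=0.0000
Node (2,0) S=44.8900: V=(p*·21.6143+(1−p*)·42.2637)/1.08=22.0915; Δ=(21.6143−42.2637)/(50.7257−30.0763)=-1.0000; B=V−Δ·S=66.9815
Node (2,1) S=75.7100: V=(p*·0.0000+(1−p*)·21.6143)/1.08=2.1754; Δ=(0.0000−21.6143)/(85.5523−50.7257)=-0.6206; B=V−Δ·S=49.1630
Node (2,2) S=127.6900: V=(p*·0.0000+(1−p*)·0.0000)/1.08=0.0000; Δ=(0.0000−0.0000)/(144.2897−85.5523)=0.0000; B=V−Δ·S=0.0000
Node (1,0) S=67.0000: V=(p*·2.1754+(1−p*)·22.0915)/1.08=4.0187; Δ=(2.1754−22.0915)/(75.7100−44.8900)=-0.6462; B=V−Δ·S=47.3146
Node (1,1) S=113.0000: V=(p*·0.0000+(1−p*)·2.1754)/1.08=0.2189; Δ=(0.0000−2.1754)/(127.6900−75.7100)=-0.0418; B=V−Δ·S=4.9480
Node (0,0) S=100.0000: V=(p*·0.2189+(1−p*)·4.0187)/1.08=0.5851; Δ=(0.2189−4.0187)/(113.0000−67.0000)=-0.0826; B=V−Δ·S=8.8454
The time-0 hedge costs 0.5851, which is the no-arbitrage price.

(0,0): Delta=-0.0826 Bond=8.8454
(1,0): Delta=-0.6462 Bond=47.3146
(1,1): Delta=-0.0418 Bond=4.9480
(2,0): Delta=-1.0000 Bond=66.9815
(2,1): Delta=-0.6206 Bond=49.1630
(2,2): Delta=0.0000 Bond=0.0000
V0=0.5851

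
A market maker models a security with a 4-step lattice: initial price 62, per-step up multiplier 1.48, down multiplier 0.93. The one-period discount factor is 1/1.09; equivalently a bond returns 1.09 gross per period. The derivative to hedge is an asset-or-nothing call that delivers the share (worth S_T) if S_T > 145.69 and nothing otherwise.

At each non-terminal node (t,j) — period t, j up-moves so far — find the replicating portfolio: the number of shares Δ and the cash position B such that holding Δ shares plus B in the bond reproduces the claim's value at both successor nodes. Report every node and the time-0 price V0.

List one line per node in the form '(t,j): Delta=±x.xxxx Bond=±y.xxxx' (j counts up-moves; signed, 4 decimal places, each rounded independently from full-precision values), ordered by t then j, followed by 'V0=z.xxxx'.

(0,0): Delta=0.8236 Bond=-40.3099
(1,0): Delta=0.4198 Bond=-20.6545
(1,1): Delta=1.4421 Bond=-100.6908
(2,0): Delta=0.0000 Bond=0.0000
(2,1): Delta=1.0629 Bond=-77.3899
(2,2): Delta=2.0230 Bond=-188.6379
(3,0): Delta=0.0000 Bond=0.0000
(3,1): Delta=0.0000 Bond=0.0000
(3,2): Delta=2.6909 Bond=-289.9703
(3,3): Delta=1.0000 Bond=0.0000
V0=10.7560

Under the risk-neutral measure, an up-move has probability p* = (R−d)/(u−d) = 0.2909 and values discount at R = 1.09.
Terminal payoffs: V(4,0)=0.0000, V(4,1)=0.0000, V(4,2)=0.0000, V(4,3)=186.9217, V(4,4)=297.4668
Node (3,0) S=49.8701: V=(p*·0.0000+(1−p*)·0.0000)/1.09=0.0000; Δ=(0.0000−0.0000)/(73.8078−46.3792)=0.0000; B=V−Δ·S=0.0000
Node (3,1) S=79.3632: V=(p*·0.0000+(1−p*)·0.0000)/1.09=0.0000; Δ=(0.0000−0.0000)/(117.4576−73.8078)=0.0000; B=V−Δ·S=0.0000
Node (3,2) S=126.2985: V=(p*·186.9217+(1−p*)·0.0000)/1.09=49.8874; Δ=(186.9217−0.0000)/(186.9217−117.4576)=2.6909; B=V−Δ·S=-289.9703
Node (3,3) S=200.9911: V=(p*·297.4668+(1−p*)·186.9217)/1.09=200.9911; Δ=(297.4668−186.9217)/(297.4668−186.9217)=1.0000; B=V−Δ·S=0.0000
Node (2,0) S=53.6238: V=(p*·0.0000+(1−p*)·0.0000)/1.09=0.0000; Δ=(0.0000−0.0000)/(79.3632−49.8701)=0.0000; B=V−Δ·S=0.0000
Node (2,1) S=85.3368: V=(p*·49.8874+(1−p*)·0.0000)/1.09=13.3144; Δ=(49.8874−0.0000)/(126.2985−79.3632)=1.0629; B=V−Δ·S=-77.3899
Node (2,2) S=135.8048: V=(p*·200.9911+(1−p*)·49.8874)/1.09=86.0962; Δ=(200.9911−49.8874)/(200.9911−126.2985)=2.0230; B=V−Δ·S=-188.6379
Node (1,0) S=57.6600: V=(p*·13.3144+(1−p*)·0.0000)/1.09=3.5535; Δ=(13.3144−0.0000)/(85.3368−53.6238)=0.4198; B=V−Δ·S=-20.6545
Node (1,1) S=91.7600: V=(p*·86.0962+(1−p*)·13.3144)/1.09=31.6397; Δ=(86.0962−13.3144)/(135.8048−85.3368)=1.4421; B=V−Δ·S=-100.6908
Node (0,0) S=62.0000: V=(p*·31.6397+(1−p*)·3.5535)/1.09=10.7560; Δ=(31.6397−3.5535)/(91.7600−57.6600)=0.8236; B=V−Δ·S=-40.3099
Self-financing check: at every node Δ·S+B equals the discounted successor values.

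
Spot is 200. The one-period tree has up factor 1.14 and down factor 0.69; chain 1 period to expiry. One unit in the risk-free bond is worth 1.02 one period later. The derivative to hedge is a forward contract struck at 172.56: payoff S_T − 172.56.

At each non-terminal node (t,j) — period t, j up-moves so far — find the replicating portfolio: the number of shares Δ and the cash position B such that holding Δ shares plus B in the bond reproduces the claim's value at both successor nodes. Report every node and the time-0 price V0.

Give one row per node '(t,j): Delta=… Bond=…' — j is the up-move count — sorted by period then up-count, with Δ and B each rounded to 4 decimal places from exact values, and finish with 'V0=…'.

Under the risk-neutral measure, an up-move has probability p* = (R−d)/(u−d) = 0.7333 and values discount at R = 1.02.
Terminal values V(1,·): V(1,0)=-34.5600, V(1,1)=55.4400
Node (0,0) S=200.0000: V=(p*·55.4400+(1−p*)·-34.5600)/1.02=30.8235; Δ=(55.4400−-34.5600)/(228.0000−138.0000)=1.0000; B=V−Δ·S=-169.1765
Self-financing check: at every node Δ·S+B equals the discounted successor values.

(0,0): Delta=1.0000 Bond=-169.1765
V0=30.8235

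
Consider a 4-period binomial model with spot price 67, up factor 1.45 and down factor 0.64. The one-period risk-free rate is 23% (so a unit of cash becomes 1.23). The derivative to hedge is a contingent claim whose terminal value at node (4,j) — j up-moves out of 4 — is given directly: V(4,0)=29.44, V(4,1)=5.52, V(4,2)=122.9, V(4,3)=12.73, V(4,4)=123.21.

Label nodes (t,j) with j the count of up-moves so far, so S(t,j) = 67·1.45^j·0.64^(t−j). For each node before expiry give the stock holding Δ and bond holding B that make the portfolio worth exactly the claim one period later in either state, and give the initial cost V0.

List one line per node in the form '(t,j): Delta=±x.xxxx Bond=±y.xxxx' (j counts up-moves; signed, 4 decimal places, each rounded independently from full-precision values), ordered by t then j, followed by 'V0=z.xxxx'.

No-arbitrage ⇒ martingale measure with p* = (R−d)/(u−d) = 0.7284.
Payoff layer (t=4): V(4,0)=29.4400, V(4,1)=5.5200, V(4,2)=122.9000, V(4,3)=12.7300, V(4,4)=123.2100
(3,0): S=17.5636. Δ = (V_up−V_dn)/(S_up−S_dn) = (5.5200−29.4400)/(25.4673−11.2407) = -1.6814. V = [p*·5.5200 + (1−p*)·29.4400]/1.23 = 9.7697. B = V − Δ·S = 39.3006.
(3,1): S=39.7926. Δ = (V_up−V_dn)/(S_up−S_dn) = (122.9000−5.5200)/(57.6993−25.4673) = 3.6417. V = [p*·122.9000 + (1−p*)·5.5200]/1.23 = 73.9992. B = V − Δ·S = -70.9144.
(3,2): S=90.1552. Δ = (V_up−V_dn)/(S_up−S_dn) = (12.7300−122.9000)/(130.7250−57.6993) = -1.5086. V = [p*·12.7300 + (1−p*)·122.9000]/1.23 = 34.6770. B = V − Δ·S = 170.6894.
(3,3): S=204.2579. Δ = (V_up−V_dn)/(S_up−S_dn) = (123.2100−12.7300)/(296.1739−130.7250) = 0.6678. V = [p*·123.2100 + (1−p*)·12.7300]/1.23 = 75.7749. B = V − Δ·S = -60.6202.
(2,0): S=27.4432. Δ = (V_up−V_dn)/(S_up−S_dn) = (73.9992−9.7697)/(39.7926−17.5636) = 2.8894. V = [p*·73.9992 + (1−p*)·9.7697]/1.23 = 45.9790. B = V − Δ·S = -33.3166.
(2,1): S=62.1760. Δ = (V_up−V_dn)/(S_up−S_dn) = (34.6770−73.9992)/(90.1552−39.7926) = -0.7808. V = [p*·34.6770 + (1−p*)·73.9992]/1.23 = 36.8757. B = V − Δ·S = 85.4216.
(2,2): S=140.8675. Δ = (V_up−V_dn)/(S_up−S_dn) = (75.7749−34.6770)/(204.2579−90.1552) = 0.3602. V = [p*·75.7749 + (1−p*)·34.6770]/1.23 = 52.5305. B = V − Δ·S = 1.7924.
(1,0): S=42.8800. Δ = (V_up−V_dn)/(S_up−S_dn) = (36.8757−45.9790)/(62.1760−27.4432) = -0.2621. V = [p*·36.8757 + (1−p*)·45.9790]/1.23 = 31.9904. B = V − Δ·S = 43.2290.
(1,1): S=97.1500. Δ = (V_up−V_dn)/(S_up−S_dn) = (52.5305−36.8757)/(140.8675−62.1760) = 0.1989. V = [p*·52.5305 + (1−p*)·36.8757]/1.23 = 39.2509. B = V − Δ·S = 19.9240.
(0,0): S=67.0000. Δ = (V_up−V_dn)/(S_up−S_dn) = (39.2509−31.9904)/(97.1500−42.8800) = 0.1338. V = [p*·39.2509 + (1−p*)·31.9904]/1.23 = 30.3080. B = V − Δ·S = 21.3445.
Root portfolio cost Δ·67+B reproduces V0=30.3080.

(0,0): Delta=0.1338 Bond=21.3445
(1,0): Delta=-0.2621 Bond=43.2290
(1,1): Delta=0.1989 Bond=19.9240
(2,0): Delta=2.8894 Bond=-33.3166
(2,1): Delta=-0.7808 Bond=85.4216
(2,2): Delta=0.3602 Bond=1.7924
(3,0): Delta=-1.6814 Bond=39.3006
(3,1): Delta=3.6417 Bond=-70.9144
(3,2): Delta=-1.5086 Bond=170.6894
(3,3): Delta=0.6678 Bond=-60.6202
V0=30.3080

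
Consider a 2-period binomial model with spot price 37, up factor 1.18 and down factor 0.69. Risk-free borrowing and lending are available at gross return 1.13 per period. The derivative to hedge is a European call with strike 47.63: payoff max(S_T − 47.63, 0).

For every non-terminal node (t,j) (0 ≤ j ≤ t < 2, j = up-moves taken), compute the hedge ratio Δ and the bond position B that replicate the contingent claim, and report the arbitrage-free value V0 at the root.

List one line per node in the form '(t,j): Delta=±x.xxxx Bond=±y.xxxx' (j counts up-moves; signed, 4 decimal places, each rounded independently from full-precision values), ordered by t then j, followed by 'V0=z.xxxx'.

(0,0): Delta=0.1704 Bond=-3.8510
(1,0): Delta=0.0000 Bond=0.0000
(1,1): Delta=0.1818 Bond=-4.8461
V0=2.4557

Under the risk-neutral measure, an up-move has probability p* = (R−d)/(u−d) = 0.8980 and values discount at R = 1.13.
Terminal payoffs: V(2,0)=0.0000, V(2,1)=0.0000, V(2,2)=3.8888
  t=1,j=0: stock 25.5300 → up 30.1254 (V=0.0000), down 17.6157 (V=0.0000). Price 0.0000; hedge Δ=0.0000, bond B=0.0000.
  t=1,j=1: stock 43.6600 → up 51.5188 (V=3.8888), down 30.1254 (V=0.0000). Price 3.0903; hedge Δ=0.1818, bond B=-4.8461.
  t=0,j=0: stock 37.0000 → up 43.6600 (V=3.0903), down 25.5300 (V=0.0000). Price 2.4557; hedge Δ=0.1704, bond B=-3.8510.
The time-0 hedge costs 2.4557, which is the no-arbitrage price.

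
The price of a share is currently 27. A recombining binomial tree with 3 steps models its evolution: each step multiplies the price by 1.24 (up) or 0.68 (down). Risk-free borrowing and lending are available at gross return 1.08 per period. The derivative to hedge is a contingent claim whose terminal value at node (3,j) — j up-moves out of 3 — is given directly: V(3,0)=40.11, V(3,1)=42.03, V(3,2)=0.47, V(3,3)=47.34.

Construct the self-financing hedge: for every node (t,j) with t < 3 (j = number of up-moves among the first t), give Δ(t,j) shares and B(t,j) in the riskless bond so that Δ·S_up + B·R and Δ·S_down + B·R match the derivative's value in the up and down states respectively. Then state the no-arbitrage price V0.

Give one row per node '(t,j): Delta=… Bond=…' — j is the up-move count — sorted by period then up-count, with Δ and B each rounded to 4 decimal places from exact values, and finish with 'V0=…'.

Since d<R<u, set p* = (R−d)/(u−d) = 0.7143; price each node as the discounted p*-expectation of its children.
Terminal payoffs: V(3,0)=40.1100, V(3,1)=42.0300, V(3,2)=0.4700, V(3,3)=47.3400
  t=2,j=0: stock 12.4848 → up 15.4812 (V=42.0300), down 8.4897 (V=40.1100). Price 38.4087; hedge Δ=0.2746, bond B=34.9802.
  t=2,j=1: stock 22.7664 → up 28.2303 (V=0.4700), down 15.4812 (V=42.0300). Price 11.4299; hedge Δ=-3.2598, bond B=85.6442.
  t=2,j=2: stock 41.5152 → up 51.4788 (V=47.3400), down 28.2303 (V=0.4700). Price 31.4339; hedge Δ=2.0160, bond B=-52.2626.
  t=1,j=0: stock 18.3600 → up 22.7664 (V=11.4299), down 12.4848 (V=38.4087). Price 17.7205; hedge Δ=-2.6240, bond B=65.8970.
  t=1,j=1: stock 33.4800 → up 41.5152 (V=31.4339), down 22.7664 (V=11.4299). Price 23.8134; hedge Δ=1.0669, bond B=-11.9080.
  t=0,j=0: stock 27.0000 → up 33.4800 (V=23.8134), down 18.3600 (V=17.7205). Price 20.4375; hedge Δ=0.4030, bond B=9.5574.
The time-0 hedge costs 20.4375, which is the no-arbitrage price.

(0,0): Delta=0.4030 Bond=9.5574
(1,0): Delta=-2.6240 Bond=65.8970
(1,1): Delta=1.0669 Bond=-11.9080
(2,0): Delta=0.2746 Bond=34.9802
(2,1): Delta=-3.2598 Bond=85.6442
(2,2): Delta=2.0160 Bond=-52.2626
V0=20.4375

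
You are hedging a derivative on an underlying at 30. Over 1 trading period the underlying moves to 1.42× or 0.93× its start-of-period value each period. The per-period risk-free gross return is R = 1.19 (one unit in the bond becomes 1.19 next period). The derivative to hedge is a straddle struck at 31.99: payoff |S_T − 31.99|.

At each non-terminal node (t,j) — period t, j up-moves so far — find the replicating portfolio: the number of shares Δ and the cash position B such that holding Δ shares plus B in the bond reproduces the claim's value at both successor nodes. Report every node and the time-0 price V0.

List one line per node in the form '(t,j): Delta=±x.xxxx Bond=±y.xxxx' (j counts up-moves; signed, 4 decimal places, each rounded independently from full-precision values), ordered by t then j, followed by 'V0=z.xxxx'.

(0,0): Delta=0.4435 Bond=-6.9619
V0=6.3442

Risk-neutral probability p* = (R−d)/(u−d) = (1.19−0.93)/(1.42−0.93) = 0.5306.
Terminal payoffs: V(1,0)=4.0900, V(1,1)=10.6100
  t=0,j=0: stock 30.0000 → up 42.6000 (V=10.6100), down 27.9000 (V=4.0900). Price 6.3442; hedge Δ=0.4435, bond B=-6.9619.
The time-0 hedge costs 6.3442, which is the no-arbitrage price.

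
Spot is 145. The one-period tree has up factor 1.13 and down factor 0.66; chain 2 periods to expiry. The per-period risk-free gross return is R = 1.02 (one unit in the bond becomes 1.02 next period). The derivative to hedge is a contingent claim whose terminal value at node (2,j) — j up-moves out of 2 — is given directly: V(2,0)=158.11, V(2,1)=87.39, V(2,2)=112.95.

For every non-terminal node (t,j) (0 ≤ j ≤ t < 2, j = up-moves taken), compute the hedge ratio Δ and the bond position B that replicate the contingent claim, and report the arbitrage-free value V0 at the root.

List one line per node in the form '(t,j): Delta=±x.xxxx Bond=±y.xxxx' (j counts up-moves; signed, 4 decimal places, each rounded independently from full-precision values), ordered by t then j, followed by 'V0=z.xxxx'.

(0,0): Delta=0.0435 Bond=95.8205
(1,0): Delta=-1.5723 Bond=252.3715
(1,1): Delta=0.3319 Bond=50.4875
V0=102.1334

Under the risk-neutral measure, an up-move has probability p* = (R−d)/(u−d) = 0.7660 and values discount at R = 1.02.
At expiry t=2: V(2,0)=158.1100, V(2,1)=87.3900, V(2,2)=112.9500
(1,0): S=95.7000. Δ = (V_up−V_dn)/(S_up−S_dn) = (87.3900−158.1100)/(108.1410−63.1620) = -1.5723. V = [p*·87.3900 + (1−p*)·158.1100]/1.02 = 101.9034. B = V − Δ·S = 252.3715.
(1,1): S=163.8500. Δ = (V_up−V_dn)/(S_up−S_dn) = (112.9500−87.3900)/(185.1505−108.1410) = 0.3319. V = [p*·112.9500 + (1−p*)·87.3900]/1.02 = 104.8705. B = V − Δ·S = 50.4875.
(0,0): S=145.0000. Δ = (V_up−V_dn)/(S_up−S_dn) = (104.8705−101.9034)/(163.8500−95.7000) = 0.0435. V = [p*·104.8705 + (1−p*)·101.9034]/1.02 = 102.1334. B = V − Δ·S = 95.8205.
The time-0 hedge costs 102.1334, which is the no-arbitrage price.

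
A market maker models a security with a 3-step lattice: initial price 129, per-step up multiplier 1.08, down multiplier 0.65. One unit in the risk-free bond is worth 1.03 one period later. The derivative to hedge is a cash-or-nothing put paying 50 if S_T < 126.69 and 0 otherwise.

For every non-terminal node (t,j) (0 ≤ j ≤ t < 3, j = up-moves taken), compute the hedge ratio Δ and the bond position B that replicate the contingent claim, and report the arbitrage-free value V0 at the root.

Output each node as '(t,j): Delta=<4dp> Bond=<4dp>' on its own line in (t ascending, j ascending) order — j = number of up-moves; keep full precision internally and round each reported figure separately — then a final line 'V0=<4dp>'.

No-arbitrage ⇒ martingale measure with p* = (R−d)/(u−d) = 0.8837.
Payoff layer (t=3): V(3,0)=50.0000, V(3,1)=50.0000, V(3,2)=50.0000, V(3,3)=0.0000
(2,0): S=54.5025. Δ = (V_up−V_dn)/(S_up−S_dn) = (50.0000−50.0000)/(58.8627−35.4266) = 0.0000. V = [p*·50.0000 + (1−p*)·50.0000]/1.03 = 48.5437. B = V − Δ·S = 48.5437.
(2,1): S=90.5580. Δ = (V_up−V_dn)/(S_up−S_dn) = (50.0000−50.0000)/(97.8026−58.8627) = 0.0000. V = [p*·50.0000 + (1−p*)·50.0000]/1.03 = 48.5437. B = V − Δ·S = 48.5437.
(2,2): S=150.4656. Δ = (V_up−V_dn)/(S_up−S_dn) = (0.0000−50.0000)/(162.5028−97.8026) = -0.7728. V = [p*·0.0000 + (1−p*)·50.0000]/1.03 = 5.6446. B = V − Δ·S = 121.9237.
(1,0): S=83.8500. Δ = (V_up−V_dn)/(S_up−S_dn) = (48.5437−48.5437)/(90.5580−54.5025) = 0.0000. V = [p*·48.5437 + (1−p*)·48.5437]/1.03 = 47.1298. B = V − Δ·S = 47.1298.
(1,1): S=139.3200. Δ = (V_up−V_dn)/(S_up−S_dn) = (5.6446−48.5437)/(150.4656−90.5580) = -0.7161. V = [p*·5.6446 + (1−p*)·48.5437]/1.03 = 10.3232. B = V − Δ·S = 110.0885.
(0,0): S=129.0000. Δ = (V_up−V_dn)/(S_up−S_dn) = (10.3232−47.1298)/(139.3200−83.8500) = -0.6635. V = [p*·10.3232 + (1−p*)·47.1298]/1.03 = 14.1777. B = V − Δ·S = 99.7745.
Root portfolio cost Δ·129+B reproduces V0=14.1777.

(0,0): Delta=-0.6635 Bond=99.7745
(1,0): Delta=0.0000 Bond=47.1298
(1,1): Delta=-0.7161 Bond=110.0885
(2,0): Delta=0.0000 Bond=48.5437
(2,1): Delta=0.0000 Bond=48.5437
(2,2): Delta=-0.7728 Bond=121.9237
V0=14.1777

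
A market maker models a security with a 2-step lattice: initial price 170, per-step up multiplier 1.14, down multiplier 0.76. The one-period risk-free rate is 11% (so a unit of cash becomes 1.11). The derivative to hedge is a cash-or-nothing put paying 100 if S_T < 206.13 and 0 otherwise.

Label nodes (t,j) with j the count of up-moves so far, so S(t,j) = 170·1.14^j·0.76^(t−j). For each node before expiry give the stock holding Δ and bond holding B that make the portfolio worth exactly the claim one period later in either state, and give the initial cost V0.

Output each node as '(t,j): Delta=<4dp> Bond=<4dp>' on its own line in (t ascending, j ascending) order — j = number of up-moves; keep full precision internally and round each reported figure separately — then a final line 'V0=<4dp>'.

Under the risk-neutral measure, an up-move has probability p* = (R−d)/(u−d) = 0.9211 and values discount at R = 1.11.
Terminal values V(2,·): V(2,0)=100.0000, V(2,1)=100.0000, V(2,2)=0.0000
Node (1,0) S=129.2000: V=(p*·100.0000+(1−p*)·100.0000)/1.11=90.0901; Δ=(100.0000−100.0000)/(147.2880−98.1920)=0.0000; B=V−Δ·S=90.0901
Node (1,1) S=193.8000: V=(p*·0.0000+(1−p*)·100.0000)/1.11=7.1124; Δ=(0.0000−100.0000)/(220.9320−147.2880)=-1.3579; B=V−Δ·S=270.2703
Node (0,0) S=170.0000: V=(p*·7.1124+(1−p*)·90.0901)/1.11=12.3092; Δ=(7.1124−90.0901)/(193.8000−129.2000)=-1.2845; B=V−Δ·S=230.6716
Check: Δ(0,0)·S0 + B(0,0) = 12.3092 = V0.

(0,0): Delta=-1.2845 Bond=230.6716
(1,0): Delta=0.0000 Bond=90.0901
(1,1): Delta=-1.3579 Bond=270.2703
V0=12.3092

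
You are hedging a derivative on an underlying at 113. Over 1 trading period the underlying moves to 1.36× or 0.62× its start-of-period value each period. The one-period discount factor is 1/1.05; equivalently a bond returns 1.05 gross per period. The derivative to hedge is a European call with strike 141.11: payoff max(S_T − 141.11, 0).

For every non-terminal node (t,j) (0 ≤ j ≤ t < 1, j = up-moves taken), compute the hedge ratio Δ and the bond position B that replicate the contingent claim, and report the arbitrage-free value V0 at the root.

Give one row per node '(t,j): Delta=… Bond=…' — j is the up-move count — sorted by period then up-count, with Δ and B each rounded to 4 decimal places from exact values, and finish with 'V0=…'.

(0,0): Delta=0.1503 Bond=-10.0301
V0=6.9564

Risk-neutral probability p* = (R−d)/(u−d) = (1.05−0.62)/(1.36−0.62) = 0.5811.
At expiry t=1: V(1,0)=0.0000, V(1,1)=12.5700
(0,0): S=113.0000. Δ = (V_up−V_dn)/(S_up−S_dn) = (12.5700−0.0000)/(153.6800−70.0600) = 0.1503. V = [p*·12.5700 + (1−p*)·0.0000]/1.05 = 6.9564. B = V − Δ·S = -10.0301.
Root portfolio cost Δ·113+B reproduces V0=6.9564.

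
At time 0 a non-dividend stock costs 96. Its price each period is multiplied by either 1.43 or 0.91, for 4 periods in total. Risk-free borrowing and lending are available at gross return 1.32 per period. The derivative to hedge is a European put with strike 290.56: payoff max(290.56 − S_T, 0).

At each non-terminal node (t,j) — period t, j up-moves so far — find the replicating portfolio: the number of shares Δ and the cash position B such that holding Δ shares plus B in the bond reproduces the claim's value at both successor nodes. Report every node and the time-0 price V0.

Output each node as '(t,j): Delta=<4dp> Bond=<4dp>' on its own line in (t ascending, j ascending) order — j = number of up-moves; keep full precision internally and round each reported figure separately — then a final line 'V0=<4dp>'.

Risk-neutral probability p* = (R−d)/(u−d) = (1.32−0.91)/(1.43−0.91) = 0.7885.
Terminal values V(4,·): V(4,0)=224.7280, V(4,1)=187.1098, V(4,2)=127.9954, V(4,3)=35.1013, V(4,4)=0.0000
  t=3,j=0: stock 72.3428 → up 103.4502 (V=187.1098), down 65.8320 (V=224.7280). Price 147.7784; hedge Δ=-1.0000, bond B=220.1212.
  t=3,j=1: stock 113.6816 → up 162.5646 (V=127.9954), down 103.4502 (V=187.1098). Price 106.4396; hedge Δ=-1.0000, bond B=220.1212.
  t=3,j=2: stock 178.6425 → up 255.4587 (V=35.1013), down 162.5646 (V=127.9954). Price 41.4787; hedge Δ=-1.0000, bond B=220.1212.
  t=3,j=3: stock 280.7239 → up 401.4351 (V=0.0000), down 255.4587 (V=35.1013). Price 5.6252; hedge Δ=-0.2405, bond B=73.1277.
  t=2,j=0: stock 79.4976 → up 113.6816 (V=106.4396), down 72.3428 (V=147.7784). Price 87.2609; hedge Δ=-1.0000, bond B=166.7585.
  t=2,j=1: stock 124.9248 → up 178.6425 (V=41.4787), down 113.6816 (V=106.4396). Price 41.8337; hedge Δ=-1.0000, bond B=166.7585.
  t=2,j=2: stock 196.3104 → up 280.7239 (V=5.6252), down 178.6425 (V=41.4787). Price 10.0073; hedge Δ=-0.3512, bond B=78.9564.
  t=1,j=0: stock 87.3600 → up 124.9248 (V=41.8337), down 79.4976 (V=87.2609). Price 38.9722; hedge Δ=-1.0000, bond B=126.3322.
  t=1,j=1: stock 137.2800 → up 196.3104 (V=10.0073), down 124.9248 (V=41.8337). Price 12.6817; hedge Δ=-0.4458, bond B=73.8863.
  t=0,j=0: stock 96.0000 → up 137.2800 (V=12.6817), down 87.3600 (V=38.9722). Price 13.8205; hedge Δ=-0.5267, bond B=64.3793.
Check: Δ(0,0)·S0 + B(0,0) = 13.8205 = V0.

(0,0): Delta=-0.5267 Bond=64.3793
(1,0): Delta=-1.0000 Bond=126.3322
(1,1): Delta=-0.4458 Bond=73.8863
(2,0): Delta=-1.0000 Bond=166.7585
(2,1): Delta=-1.0000 Bond=166.7585
(2,2): Delta=-0.3512 Bond=78.9564
(3,0): Delta=-1.0000 Bond=220.1212
(3,1): Delta=-1.0000 Bond=220.1212
(3,2): Delta=-1.0000 Bond=220.1212
(3,3): Delta=-0.2405 Bond=73.1277
V0=13.8205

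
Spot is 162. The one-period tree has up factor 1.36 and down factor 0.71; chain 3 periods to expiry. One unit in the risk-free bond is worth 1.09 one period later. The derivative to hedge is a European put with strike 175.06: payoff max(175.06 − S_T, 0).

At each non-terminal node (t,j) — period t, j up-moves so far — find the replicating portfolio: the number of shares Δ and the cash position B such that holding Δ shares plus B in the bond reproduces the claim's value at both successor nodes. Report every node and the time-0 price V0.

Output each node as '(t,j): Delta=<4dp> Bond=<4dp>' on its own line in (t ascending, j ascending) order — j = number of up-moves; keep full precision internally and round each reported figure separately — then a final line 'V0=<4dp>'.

The replicating-portfolio and risk-neutral prices coincide; use p* = (1.09−0.71)/(1.36−0.71) = 0.5846 for the latter.
At expiry t=3: V(3,0)=117.0784, V(3,1)=63.9967, V(3,2)=0.0000, V(3,3)=0.0000
  t=2,j=0: stock 81.6642 → up 111.0633 (V=63.9967), down 57.9816 (V=117.0784). Price 78.9413; hedge Δ=-1.0000, bond B=160.6055.
  t=2,j=1: stock 156.4272 → up 212.7410 (V=0.0000), down 111.0633 (V=63.9967). Price 24.3883; hedge Δ=-0.6294, bond B=122.8447.
  t=2,j=2: stock 299.6352 → up 407.5039 (V=0.0000), down 212.7410 (V=0.0000). Price 0.0000; hedge Δ=0.0000, bond B=0.0000.
  t=1,j=0: stock 115.0200 → up 156.4272 (V=24.3883), down 81.6642 (V=78.9413). Price 43.1640; hedge Δ=-0.7297, bond B=127.0917.
  t=1,j=1: stock 220.3200 → up 299.6352 (V=0.0000), down 156.4272 (V=24.3883). Price 9.2941; hedge Δ=-0.1703, bond B=46.8145.
  t=0,j=0: stock 162.0000 → up 220.3200 (V=9.2941), down 115.0200 (V=43.1640). Price 21.4341; hedge Δ=-0.3217, bond B=73.5417.
The time-0 hedge costs 21.4341, which is the no-arbitrage price.

(0,0): Delta=-0.3217 Bond=73.5417
(1,0): Delta=-0.7297 Bond=127.0917
(1,1): Delta=-0.1703 Bond=46.8145
(2,0): Delta=-1.0000 Bond=160.6055
(2,1): Delta=-0.6294 Bond=122.8447
(2,2): Delta=0.0000 Bond=0.0000
V0=21.4341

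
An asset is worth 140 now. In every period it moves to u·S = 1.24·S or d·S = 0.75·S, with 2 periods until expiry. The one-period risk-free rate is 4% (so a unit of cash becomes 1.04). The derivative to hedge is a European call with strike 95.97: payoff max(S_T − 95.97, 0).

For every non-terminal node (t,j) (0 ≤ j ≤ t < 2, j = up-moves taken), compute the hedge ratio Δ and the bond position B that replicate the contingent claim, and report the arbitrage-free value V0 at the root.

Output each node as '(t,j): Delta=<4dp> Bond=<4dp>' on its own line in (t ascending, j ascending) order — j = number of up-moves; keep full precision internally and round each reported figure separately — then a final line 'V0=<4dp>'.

Risk-neutral probability p* = (R−d)/(u−d) = (1.04−0.75)/(1.24−0.75) = 0.5918.
Payoff layer (t=2): V(2,0)=0.0000, V(2,1)=34.2300, V(2,2)=119.2940
(1,0): S=105.0000. Δ = (V_up−V_dn)/(S_up−S_dn) = (34.2300−0.0000)/(130.2000−78.7500) = 0.6653. V = [p*·34.2300 + (1−p*)·0.0000]/1.04 = 19.4794. B = V − Δ·S = -50.3777.
(1,1): S=173.6000. Δ = (V_up−V_dn)/(S_up−S_dn) = (119.2940−34.2300)/(215.2640−130.2000) = 1.0000. V = [p*·119.2940 + (1−p*)·34.2300]/1.04 = 81.3212. B = V − Δ·S = -92.2788.
(0,0): S=140.0000. Δ = (V_up−V_dn)/(S_up−S_dn) = (81.3212−19.4794)/(173.6000−105.0000) = 0.9015. V = [p*·81.3212 + (1−p*)·19.4794]/1.04 = 53.9227. B = V − Δ·S = -72.2850.
Root portfolio cost Δ·140+B reproduces V0=53.9227.

(0,0): Delta=0.9015 Bond=-72.2850
(1,0): Delta=0.6653 Bond=-50.3777
(1,1): Delta=1.0000 Bond=-92.2788
V0=53.9227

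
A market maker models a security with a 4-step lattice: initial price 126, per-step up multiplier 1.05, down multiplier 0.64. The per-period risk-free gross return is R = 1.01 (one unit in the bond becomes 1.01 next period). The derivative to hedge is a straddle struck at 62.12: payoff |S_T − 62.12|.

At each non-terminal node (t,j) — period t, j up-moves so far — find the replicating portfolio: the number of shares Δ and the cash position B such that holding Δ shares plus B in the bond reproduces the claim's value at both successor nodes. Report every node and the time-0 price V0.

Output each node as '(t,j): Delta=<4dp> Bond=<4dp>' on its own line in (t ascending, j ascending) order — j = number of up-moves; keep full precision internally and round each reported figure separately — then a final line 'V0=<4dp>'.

(0,0): Delta=0.9313 Bond=-50.3839
(1,0): Delta=0.5082 Bond=-16.7763
(1,1): Delta=0.9591 Bond=-54.5755
(2,0): Delta=-1.0000 Bond=60.8960
(2,1): Delta=0.6076 Bond=-25.3592
(2,2): Delta=0.9823 Bond=-58.3387
(3,0): Delta=-1.0000 Bond=61.5050
(3,1): Delta=-1.0000 Bond=61.5050
(3,2): Delta=0.7136 Bond=-35.0310
(3,3): Delta=1.0000 Bond=-61.5050
V0=66.9545

Since d<R<u, set p* = (R−d)/(u−d) = 0.9024; price each node as the discounted p*-expectation of its children.
At expiry t=4: V(4,0)=40.9807, V(4,1)=27.4383, V(4,2)=5.2204, V(4,3)=31.2309, V(4,4)=91.0338
Node (3,0) S=33.0301: V=(p*·27.4383+(1−p*)·40.9807)/1.01=28.4748; Δ=(27.4383−40.9807)/(34.6817−21.1393)=-1.0000; B=V−Δ·S=61.5050
Node (3,1) S=54.1901: V=(p*·5.2204+(1−p*)·27.4383)/1.01=7.3149; Δ=(5.2204−27.4383)/(56.8996−34.6817)=-1.0000; B=V−Δ·S=61.5050
Node (3,2) S=88.9056: V=(p*·31.2309+(1−p*)·5.2204)/1.01=28.4092; Δ=(31.2309−5.2204)/(93.3509−56.8996)=0.7136; B=V−Δ·S=-35.0310
Node (3,3) S=145.8608: V=(p*·91.0338+(1−p*)·31.2309)/1.01=84.3558; Δ=(91.0338−31.2309)/(153.1538−93.3509)=1.0000; B=V−Δ·S=-61.5050
Node (2,0) S=51.6096: V=(p*·7.3149+(1−p*)·28.4748)/1.01=9.2864; Δ=(7.3149−28.4748)/(54.1901−33.0301)=-1.0000; B=V−Δ·S=60.8960
Node (2,1) S=84.6720: V=(p*·28.4092+(1−p*)·7.3149)/1.01=26.0903; Δ=(28.4092−7.3149)/(88.9056−54.1901)=0.6076; B=V−Δ·S=-25.3592
Node (2,2) S=138.9150: V=(p*·84.3558+(1−p*)·28.4092)/1.01=78.1164; Δ=(84.3558−28.4092)/(145.8607−88.9056)=0.9823; B=V−Δ·S=-58.3387
Node (1,0) S=80.6400: V=(p*·26.0903+(1−p*)·9.2864)/1.01=24.2088; Δ=(26.0903−9.2864)/(84.6720−51.6096)=0.5082; B=V−Δ·S=-16.7763
Node (1,1) S=132.3000: V=(p*·78.1164+(1−p*)·26.0903)/1.01=72.3175; Δ=(78.1164−26.0903)/(138.9150−84.6720)=0.9591; B=V−Δ·S=-54.5755
Node (0,0) S=126.0000: V=(p*·72.3175+(1−p*)·24.2088)/1.01=66.9545; Δ=(72.3175−24.2088)/(132.3000−80.6400)=0.9313; B=V−Δ·S=-50.3839
Self-financing check: at every node Δ·S+B equals the discounted successor values.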